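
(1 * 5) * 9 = 45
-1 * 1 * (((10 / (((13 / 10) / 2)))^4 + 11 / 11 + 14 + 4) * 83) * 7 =-929915284879 / 28561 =-32558918.98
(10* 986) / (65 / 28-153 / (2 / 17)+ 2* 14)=-55216 / 7113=-7.76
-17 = -17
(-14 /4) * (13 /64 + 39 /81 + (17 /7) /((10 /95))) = -83.15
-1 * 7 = -7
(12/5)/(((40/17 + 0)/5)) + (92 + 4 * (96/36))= 3233/30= 107.77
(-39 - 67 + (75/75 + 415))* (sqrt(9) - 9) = -1860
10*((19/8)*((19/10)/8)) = 361/64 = 5.64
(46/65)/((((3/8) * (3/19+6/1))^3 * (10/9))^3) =249034855484326150144/901280322983397838966875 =0.00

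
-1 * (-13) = 13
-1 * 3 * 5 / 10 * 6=-9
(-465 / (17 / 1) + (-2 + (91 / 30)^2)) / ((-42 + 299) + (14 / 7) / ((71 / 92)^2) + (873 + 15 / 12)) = -1554256243 / 87509256525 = -0.02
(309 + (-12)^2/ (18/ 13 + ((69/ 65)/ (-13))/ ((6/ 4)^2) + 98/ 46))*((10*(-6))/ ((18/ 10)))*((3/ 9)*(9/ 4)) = -1776752025/ 202829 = -8759.85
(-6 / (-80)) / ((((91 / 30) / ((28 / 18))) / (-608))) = -304 / 13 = -23.38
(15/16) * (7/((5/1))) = 21/16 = 1.31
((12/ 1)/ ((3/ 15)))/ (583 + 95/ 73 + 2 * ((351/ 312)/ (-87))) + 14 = 4651674/ 329843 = 14.10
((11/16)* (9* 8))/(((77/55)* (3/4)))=330/7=47.14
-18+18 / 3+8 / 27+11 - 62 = -1693 / 27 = -62.70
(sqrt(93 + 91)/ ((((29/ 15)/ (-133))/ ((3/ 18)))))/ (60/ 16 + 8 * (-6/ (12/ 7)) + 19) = 29.62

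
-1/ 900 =-0.00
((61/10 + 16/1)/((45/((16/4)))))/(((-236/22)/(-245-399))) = 1565564/13275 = 117.93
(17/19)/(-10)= -17/190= -0.09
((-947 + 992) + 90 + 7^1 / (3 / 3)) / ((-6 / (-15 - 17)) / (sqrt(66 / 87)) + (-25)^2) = 0.23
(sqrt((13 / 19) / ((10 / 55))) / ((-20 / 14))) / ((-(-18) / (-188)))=329 *sqrt(5434) / 1710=14.18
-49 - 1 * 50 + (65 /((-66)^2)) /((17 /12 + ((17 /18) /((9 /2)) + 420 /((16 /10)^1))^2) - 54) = -21680654102451 /218996506564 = -99.00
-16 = -16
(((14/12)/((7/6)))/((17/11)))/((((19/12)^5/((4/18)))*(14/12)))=3649536/294655781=0.01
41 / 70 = 0.59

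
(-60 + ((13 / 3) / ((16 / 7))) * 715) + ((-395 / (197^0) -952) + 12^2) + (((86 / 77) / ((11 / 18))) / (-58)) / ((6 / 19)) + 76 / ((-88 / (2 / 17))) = 92.32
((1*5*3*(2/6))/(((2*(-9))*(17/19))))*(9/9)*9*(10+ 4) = -665/17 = -39.12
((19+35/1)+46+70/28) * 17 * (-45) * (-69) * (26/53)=140672025/53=2654189.15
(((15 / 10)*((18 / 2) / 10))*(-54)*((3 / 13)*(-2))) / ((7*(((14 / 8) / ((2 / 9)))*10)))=972 / 15925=0.06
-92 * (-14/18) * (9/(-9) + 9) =5152/9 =572.44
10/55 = 2/11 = 0.18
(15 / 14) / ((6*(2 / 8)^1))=5 / 7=0.71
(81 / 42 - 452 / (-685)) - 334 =-3178237 / 9590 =-331.41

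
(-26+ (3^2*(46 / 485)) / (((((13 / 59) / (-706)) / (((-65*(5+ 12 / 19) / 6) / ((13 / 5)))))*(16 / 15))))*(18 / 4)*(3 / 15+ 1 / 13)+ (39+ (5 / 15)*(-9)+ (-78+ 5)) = 933262244183 / 12458680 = 74908.60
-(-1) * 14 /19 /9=14 /171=0.08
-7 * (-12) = 84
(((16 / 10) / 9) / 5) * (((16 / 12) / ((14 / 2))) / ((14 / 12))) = 64 / 11025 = 0.01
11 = 11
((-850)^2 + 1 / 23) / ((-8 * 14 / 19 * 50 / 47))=-14839428393 / 128800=-115212.95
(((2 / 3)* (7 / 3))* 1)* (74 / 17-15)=-2534 / 153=-16.56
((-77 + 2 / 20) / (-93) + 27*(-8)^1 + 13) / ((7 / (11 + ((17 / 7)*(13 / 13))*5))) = -5076567 / 7595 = -668.41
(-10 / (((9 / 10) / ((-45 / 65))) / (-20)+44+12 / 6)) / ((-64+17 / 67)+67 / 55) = 460625 / 132676413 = 0.00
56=56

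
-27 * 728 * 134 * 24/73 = -63213696/73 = -865941.04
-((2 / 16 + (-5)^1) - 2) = 55 / 8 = 6.88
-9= -9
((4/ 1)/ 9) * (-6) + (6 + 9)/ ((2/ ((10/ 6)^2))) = 109/ 6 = 18.17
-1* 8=-8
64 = 64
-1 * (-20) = 20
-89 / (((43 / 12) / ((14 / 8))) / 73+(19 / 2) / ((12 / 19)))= -5.91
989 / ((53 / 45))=44505 / 53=839.72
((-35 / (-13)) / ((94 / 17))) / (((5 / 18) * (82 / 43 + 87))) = 46053 / 2335853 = 0.02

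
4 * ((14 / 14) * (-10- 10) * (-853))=68240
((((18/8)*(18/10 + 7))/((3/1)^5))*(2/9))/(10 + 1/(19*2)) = 836/462915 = 0.00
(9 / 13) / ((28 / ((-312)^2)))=16848 / 7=2406.86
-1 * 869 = -869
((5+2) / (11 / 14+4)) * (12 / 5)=1176 / 335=3.51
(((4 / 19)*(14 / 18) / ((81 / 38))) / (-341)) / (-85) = 56 / 21130065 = 0.00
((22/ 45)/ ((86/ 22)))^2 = 58564/ 3744225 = 0.02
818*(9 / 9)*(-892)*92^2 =-6175808384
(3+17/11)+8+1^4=149/11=13.55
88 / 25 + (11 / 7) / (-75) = 1837 / 525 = 3.50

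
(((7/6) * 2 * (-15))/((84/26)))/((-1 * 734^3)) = 65/2372681424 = 0.00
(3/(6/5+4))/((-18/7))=-35/156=-0.22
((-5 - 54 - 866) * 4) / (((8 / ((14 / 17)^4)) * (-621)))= 17767400 / 51866541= 0.34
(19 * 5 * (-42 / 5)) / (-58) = 13.76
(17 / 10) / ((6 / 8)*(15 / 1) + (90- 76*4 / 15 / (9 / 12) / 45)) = 13770 / 815261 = 0.02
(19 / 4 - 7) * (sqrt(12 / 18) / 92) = -3 * sqrt(6) / 368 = -0.02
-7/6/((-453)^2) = -7/1231254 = -0.00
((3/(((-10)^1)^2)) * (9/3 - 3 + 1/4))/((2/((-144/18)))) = -3/100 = -0.03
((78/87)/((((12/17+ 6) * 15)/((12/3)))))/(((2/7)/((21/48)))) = 0.05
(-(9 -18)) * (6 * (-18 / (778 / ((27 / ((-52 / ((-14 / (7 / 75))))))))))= -492075 / 5057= -97.31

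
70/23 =3.04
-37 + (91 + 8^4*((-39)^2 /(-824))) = -7506.70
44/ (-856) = -0.05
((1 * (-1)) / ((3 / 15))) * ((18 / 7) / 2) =-45 / 7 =-6.43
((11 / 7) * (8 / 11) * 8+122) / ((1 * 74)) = 459 / 259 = 1.77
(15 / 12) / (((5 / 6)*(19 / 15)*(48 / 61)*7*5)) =183 / 4256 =0.04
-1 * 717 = -717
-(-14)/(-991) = -14/991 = -0.01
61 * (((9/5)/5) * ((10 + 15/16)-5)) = 10431/80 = 130.39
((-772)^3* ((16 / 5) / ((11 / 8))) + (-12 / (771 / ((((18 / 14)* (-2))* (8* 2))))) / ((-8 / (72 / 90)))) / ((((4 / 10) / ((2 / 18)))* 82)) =-26487016537648 / 7302141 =-3627294.59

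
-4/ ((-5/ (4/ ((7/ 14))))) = 32/ 5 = 6.40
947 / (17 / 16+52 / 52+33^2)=0.87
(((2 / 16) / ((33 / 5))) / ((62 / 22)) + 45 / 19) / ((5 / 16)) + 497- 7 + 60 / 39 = 11465720 / 22971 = 499.14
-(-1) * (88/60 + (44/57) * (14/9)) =6842/2565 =2.67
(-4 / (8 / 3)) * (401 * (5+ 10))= -18045 / 2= -9022.50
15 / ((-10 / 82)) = -123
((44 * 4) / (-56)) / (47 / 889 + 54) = -2794 / 48053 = -0.06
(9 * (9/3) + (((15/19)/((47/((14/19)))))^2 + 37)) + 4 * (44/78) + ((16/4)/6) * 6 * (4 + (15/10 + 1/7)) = 6981079947550/78590991297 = 88.83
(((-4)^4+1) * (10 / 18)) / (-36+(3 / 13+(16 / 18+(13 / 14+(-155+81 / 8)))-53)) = -935480 / 1518929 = -0.62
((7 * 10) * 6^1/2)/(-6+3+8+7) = 35/2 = 17.50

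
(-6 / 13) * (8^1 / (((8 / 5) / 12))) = -360 / 13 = -27.69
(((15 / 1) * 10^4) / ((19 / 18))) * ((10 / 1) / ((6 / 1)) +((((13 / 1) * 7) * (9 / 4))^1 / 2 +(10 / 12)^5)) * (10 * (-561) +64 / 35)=-99633914848750 / 1197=-83236353257.10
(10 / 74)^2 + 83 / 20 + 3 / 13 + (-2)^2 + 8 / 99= 298813069 / 35238060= 8.48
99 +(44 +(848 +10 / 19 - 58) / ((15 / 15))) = 17737 / 19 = 933.53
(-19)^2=361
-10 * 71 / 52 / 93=-355 / 2418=-0.15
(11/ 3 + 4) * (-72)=-552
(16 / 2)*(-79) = -632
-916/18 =-458/9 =-50.89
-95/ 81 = -1.17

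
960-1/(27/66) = 8618/9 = 957.56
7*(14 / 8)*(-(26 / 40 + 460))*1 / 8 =-451437 / 640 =-705.37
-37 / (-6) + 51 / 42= 155 / 21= 7.38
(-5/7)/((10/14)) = -1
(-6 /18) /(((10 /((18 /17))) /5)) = -3 /17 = -0.18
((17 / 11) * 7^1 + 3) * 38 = 5776 / 11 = 525.09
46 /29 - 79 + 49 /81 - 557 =-1488817 /2349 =-633.81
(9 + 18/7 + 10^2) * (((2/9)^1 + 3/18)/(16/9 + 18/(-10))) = -3905/2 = -1952.50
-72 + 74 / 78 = -2771 / 39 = -71.05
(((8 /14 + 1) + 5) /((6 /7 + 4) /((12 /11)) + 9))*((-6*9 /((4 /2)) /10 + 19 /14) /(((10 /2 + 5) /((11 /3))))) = -23782 /98875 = -0.24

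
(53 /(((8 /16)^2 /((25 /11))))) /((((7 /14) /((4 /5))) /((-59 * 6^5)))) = -3890488320 /11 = -353680756.36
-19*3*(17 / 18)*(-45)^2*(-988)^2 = -106411897800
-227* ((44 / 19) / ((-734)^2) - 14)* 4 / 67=32531154804 / 171459097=189.73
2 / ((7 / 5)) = 10 / 7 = 1.43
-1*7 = -7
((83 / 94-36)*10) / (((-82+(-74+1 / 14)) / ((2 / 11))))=462140 / 1128611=0.41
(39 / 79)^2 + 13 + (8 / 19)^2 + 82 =214983600 / 2253001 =95.42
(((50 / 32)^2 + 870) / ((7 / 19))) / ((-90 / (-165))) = 46679105 / 10752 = 4341.43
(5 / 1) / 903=5 / 903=0.01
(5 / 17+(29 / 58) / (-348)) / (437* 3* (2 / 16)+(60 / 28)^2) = 169687 / 97671681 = 0.00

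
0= 0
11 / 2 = 5.50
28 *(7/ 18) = 98/ 9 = 10.89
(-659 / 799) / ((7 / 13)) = -8567 / 5593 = -1.53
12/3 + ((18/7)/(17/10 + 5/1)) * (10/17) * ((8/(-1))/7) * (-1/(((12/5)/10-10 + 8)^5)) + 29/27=19643284683437/3882996299952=5.06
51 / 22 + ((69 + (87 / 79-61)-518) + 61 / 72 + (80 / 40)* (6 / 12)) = -504.73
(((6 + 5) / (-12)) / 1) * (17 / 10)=-187 / 120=-1.56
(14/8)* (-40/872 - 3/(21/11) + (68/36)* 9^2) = 115505/436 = 264.92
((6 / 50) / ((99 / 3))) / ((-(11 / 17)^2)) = -0.01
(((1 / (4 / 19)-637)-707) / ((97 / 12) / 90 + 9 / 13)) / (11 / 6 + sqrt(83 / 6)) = 95461740 / 318449-8678340 * sqrt(498) / 318449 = -308.38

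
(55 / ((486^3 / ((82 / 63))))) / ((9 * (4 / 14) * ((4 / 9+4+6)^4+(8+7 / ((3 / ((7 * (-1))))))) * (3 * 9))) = 2255 / 2985346387329192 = 0.00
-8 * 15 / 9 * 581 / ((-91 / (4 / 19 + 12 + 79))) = 5753560 / 741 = 7764.59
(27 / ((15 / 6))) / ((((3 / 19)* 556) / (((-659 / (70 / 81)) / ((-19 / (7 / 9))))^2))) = 316590849 / 2641000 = 119.88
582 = 582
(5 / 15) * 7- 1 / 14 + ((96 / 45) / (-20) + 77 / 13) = 110269 / 13650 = 8.08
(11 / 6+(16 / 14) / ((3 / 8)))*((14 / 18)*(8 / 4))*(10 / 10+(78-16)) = 1435 / 3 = 478.33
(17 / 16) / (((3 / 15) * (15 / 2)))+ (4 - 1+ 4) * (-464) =-77935 / 24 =-3247.29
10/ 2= 5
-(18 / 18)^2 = -1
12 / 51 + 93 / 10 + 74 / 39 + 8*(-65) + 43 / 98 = -82537852 / 162435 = -508.13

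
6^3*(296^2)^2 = 1658137706496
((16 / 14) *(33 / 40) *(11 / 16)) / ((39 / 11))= 1331 / 7280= 0.18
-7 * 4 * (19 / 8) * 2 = -133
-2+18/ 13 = -8/ 13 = -0.62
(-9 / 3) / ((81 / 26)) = -26 / 27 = -0.96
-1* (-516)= 516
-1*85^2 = -7225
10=10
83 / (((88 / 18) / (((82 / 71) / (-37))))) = -0.53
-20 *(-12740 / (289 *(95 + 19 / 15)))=9.16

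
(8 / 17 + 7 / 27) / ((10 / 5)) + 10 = 9515 / 918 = 10.36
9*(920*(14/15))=7728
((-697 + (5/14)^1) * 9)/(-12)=29259/56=522.48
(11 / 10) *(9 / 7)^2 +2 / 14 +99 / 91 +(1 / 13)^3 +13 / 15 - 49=-145602001 / 3229590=-45.08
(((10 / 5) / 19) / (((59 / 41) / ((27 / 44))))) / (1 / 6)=3321 / 12331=0.27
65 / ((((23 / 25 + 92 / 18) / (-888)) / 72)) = -935064000 / 1357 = -689067.06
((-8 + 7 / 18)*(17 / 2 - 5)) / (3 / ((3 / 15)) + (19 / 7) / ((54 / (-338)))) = 20139 / 1504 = 13.39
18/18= 1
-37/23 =-1.61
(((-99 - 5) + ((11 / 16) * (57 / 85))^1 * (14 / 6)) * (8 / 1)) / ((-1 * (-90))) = -15553 / 1700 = -9.15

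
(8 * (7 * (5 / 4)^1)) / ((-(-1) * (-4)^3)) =-35 / 32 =-1.09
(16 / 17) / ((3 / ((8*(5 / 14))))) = 320 / 357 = 0.90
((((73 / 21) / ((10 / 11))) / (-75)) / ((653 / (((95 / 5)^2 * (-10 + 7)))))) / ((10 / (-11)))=-3188713 / 34282500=-0.09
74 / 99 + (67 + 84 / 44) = 69.66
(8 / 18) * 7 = 28 / 9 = 3.11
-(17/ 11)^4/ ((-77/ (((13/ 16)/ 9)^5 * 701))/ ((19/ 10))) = 413032347775307/ 698029739794759680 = 0.00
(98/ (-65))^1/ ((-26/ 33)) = 1617/ 845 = 1.91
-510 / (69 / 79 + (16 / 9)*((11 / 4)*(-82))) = 1.27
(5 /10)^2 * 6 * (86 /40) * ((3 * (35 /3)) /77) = 129 /88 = 1.47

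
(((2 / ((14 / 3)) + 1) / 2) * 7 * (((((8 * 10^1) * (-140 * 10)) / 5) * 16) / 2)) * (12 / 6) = -1792000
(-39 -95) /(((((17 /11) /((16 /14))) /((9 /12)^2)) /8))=-53064 /119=-445.92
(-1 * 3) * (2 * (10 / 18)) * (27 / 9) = -10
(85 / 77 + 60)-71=-762 / 77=-9.90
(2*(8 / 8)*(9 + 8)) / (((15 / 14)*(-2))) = -238 / 15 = -15.87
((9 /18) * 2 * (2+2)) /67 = 4 /67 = 0.06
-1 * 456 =-456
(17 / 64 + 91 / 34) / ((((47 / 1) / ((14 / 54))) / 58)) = 216601 / 230112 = 0.94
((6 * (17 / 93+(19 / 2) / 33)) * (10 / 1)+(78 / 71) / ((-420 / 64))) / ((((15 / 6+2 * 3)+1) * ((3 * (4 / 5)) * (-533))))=-11894347 / 5148880737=-0.00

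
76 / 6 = 38 / 3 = 12.67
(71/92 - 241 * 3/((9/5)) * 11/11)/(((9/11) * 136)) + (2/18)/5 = -6048049/1689120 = -3.58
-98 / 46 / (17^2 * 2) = -49 / 13294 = -0.00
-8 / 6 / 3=-4 / 9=-0.44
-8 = -8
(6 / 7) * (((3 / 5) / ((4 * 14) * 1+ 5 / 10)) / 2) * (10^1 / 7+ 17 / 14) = 333 / 27685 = 0.01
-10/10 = -1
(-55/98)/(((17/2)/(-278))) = 15290/833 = 18.36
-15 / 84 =-5 / 28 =-0.18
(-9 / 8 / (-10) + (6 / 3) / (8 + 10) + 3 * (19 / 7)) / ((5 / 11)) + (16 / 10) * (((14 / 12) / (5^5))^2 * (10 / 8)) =20131814541 / 1093750000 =18.41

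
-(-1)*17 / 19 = 17 / 19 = 0.89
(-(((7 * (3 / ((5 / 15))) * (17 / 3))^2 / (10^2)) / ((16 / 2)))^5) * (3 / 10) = -100879614936805546599336747 / 3276800000000000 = -30786015300.54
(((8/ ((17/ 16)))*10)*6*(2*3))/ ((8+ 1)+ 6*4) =15360/ 187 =82.14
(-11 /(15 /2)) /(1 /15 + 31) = -11 /233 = -0.05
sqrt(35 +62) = sqrt(97) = 9.85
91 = 91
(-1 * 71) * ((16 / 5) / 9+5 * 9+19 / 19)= -148106 / 45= -3291.24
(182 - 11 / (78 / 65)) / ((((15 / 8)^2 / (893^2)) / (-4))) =-105850190464 / 675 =-156815096.98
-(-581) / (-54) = -581 / 54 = -10.76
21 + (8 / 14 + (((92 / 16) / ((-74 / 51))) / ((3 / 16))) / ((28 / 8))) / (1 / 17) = -18633 / 259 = -71.94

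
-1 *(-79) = 79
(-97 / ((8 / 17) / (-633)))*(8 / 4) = 1043817 / 4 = 260954.25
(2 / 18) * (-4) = -4 / 9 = -0.44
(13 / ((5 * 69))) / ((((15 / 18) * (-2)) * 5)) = -13 / 2875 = -0.00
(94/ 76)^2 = 2209/ 1444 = 1.53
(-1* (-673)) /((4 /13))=8749 /4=2187.25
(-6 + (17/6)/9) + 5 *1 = -37/54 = -0.69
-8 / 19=-0.42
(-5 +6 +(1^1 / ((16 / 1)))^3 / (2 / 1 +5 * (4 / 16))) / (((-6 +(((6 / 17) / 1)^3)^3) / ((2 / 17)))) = -0.02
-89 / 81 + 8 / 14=-299 / 567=-0.53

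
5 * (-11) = -55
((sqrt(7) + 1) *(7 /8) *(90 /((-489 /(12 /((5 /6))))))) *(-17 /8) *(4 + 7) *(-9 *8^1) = -14229.03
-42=-42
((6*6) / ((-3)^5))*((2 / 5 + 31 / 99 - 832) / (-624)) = -411487 / 2084940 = -0.20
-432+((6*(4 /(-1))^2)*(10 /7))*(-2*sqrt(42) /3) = -640*sqrt(42) /7 - 432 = -1024.52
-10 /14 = -0.71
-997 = -997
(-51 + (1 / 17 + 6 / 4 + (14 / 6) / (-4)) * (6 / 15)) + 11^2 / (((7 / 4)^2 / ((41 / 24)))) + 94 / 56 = 18.57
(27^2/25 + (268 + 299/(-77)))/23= 24546/1925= 12.75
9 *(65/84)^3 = 274625/65856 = 4.17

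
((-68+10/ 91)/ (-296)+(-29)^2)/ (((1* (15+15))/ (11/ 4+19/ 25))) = 101967093/ 1036000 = 98.42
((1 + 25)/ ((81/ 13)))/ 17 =338/ 1377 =0.25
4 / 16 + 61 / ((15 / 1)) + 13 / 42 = 1943 / 420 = 4.63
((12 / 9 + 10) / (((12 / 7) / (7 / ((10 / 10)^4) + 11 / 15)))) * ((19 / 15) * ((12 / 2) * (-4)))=-1049104 / 675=-1554.23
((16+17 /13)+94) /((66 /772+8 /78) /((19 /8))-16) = -837813 /119836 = -6.99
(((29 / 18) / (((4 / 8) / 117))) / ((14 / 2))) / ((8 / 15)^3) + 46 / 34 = 21712807 / 60928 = 356.37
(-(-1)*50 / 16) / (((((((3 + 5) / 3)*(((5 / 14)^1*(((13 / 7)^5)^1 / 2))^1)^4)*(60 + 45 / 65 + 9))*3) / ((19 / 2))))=3640043396230761873619 / 16556247288501927203417025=0.00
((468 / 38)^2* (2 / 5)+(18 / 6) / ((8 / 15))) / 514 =957321 / 7422160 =0.13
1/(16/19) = 19/16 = 1.19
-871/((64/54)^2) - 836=-1491023/1024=-1456.08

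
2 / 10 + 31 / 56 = 211 / 280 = 0.75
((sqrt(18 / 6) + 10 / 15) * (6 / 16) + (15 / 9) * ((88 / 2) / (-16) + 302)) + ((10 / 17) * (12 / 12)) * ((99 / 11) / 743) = 3 * sqrt(3) / 8 + 6302959 / 12631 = 499.66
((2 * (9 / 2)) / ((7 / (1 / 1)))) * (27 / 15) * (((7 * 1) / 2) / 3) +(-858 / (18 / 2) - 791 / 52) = -84119 / 780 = -107.84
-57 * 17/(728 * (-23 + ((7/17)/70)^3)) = 198362375/3427636303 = 0.06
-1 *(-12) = 12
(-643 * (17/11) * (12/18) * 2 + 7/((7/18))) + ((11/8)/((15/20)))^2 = -516229/396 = -1303.61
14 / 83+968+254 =101440 / 83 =1222.17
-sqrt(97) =-9.85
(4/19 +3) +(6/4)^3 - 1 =849/152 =5.59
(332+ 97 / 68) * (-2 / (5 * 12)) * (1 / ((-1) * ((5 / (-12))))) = -22673 / 850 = -26.67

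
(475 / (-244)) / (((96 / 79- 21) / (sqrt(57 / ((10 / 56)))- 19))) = -712975 / 381372 + 7505 * sqrt(1995) / 190686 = -0.11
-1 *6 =-6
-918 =-918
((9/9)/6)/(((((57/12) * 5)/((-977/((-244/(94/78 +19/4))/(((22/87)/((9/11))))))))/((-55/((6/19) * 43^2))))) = -0.00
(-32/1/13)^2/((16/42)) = 2688/169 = 15.91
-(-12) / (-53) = -0.23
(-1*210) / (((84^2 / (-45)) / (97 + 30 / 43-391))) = -236475 / 602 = -392.82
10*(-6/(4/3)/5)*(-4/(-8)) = -9/2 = -4.50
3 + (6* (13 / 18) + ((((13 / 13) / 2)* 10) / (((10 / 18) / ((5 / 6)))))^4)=152227 / 48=3171.40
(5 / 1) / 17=5 / 17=0.29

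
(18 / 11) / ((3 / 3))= 18 / 11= 1.64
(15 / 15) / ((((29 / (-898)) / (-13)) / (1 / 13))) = 898 / 29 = 30.97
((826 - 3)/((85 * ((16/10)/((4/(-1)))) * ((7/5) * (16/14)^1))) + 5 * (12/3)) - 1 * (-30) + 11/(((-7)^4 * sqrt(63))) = 11 * sqrt(7)/50421 + 9485/272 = 34.87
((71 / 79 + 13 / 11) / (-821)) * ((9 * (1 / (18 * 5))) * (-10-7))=15368 / 3567245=0.00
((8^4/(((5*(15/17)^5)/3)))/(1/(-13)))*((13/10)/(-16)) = 30714346624/6328125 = 4853.63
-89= -89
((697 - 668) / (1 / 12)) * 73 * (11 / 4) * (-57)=-3982077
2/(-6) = -1/3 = -0.33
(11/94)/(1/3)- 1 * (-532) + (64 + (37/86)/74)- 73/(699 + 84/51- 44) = 53806221443/90241692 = 596.25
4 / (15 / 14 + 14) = 56 / 211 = 0.27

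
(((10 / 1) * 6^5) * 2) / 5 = 31104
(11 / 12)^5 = 161051 / 248832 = 0.65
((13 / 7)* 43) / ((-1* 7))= -559 / 49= -11.41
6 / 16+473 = 3787 / 8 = 473.38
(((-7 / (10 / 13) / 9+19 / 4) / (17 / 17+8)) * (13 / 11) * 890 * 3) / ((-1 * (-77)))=778661 / 45738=17.02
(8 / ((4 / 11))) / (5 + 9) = 11 / 7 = 1.57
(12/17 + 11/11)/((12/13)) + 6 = 1601/204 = 7.85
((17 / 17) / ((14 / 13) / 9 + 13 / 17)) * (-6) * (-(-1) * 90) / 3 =-358020 / 1759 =-203.54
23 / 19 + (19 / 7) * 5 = 1966 / 133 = 14.78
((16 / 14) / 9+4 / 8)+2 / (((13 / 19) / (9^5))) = 282727639 / 1638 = 172605.40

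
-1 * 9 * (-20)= 180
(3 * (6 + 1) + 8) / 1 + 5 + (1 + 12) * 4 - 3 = 83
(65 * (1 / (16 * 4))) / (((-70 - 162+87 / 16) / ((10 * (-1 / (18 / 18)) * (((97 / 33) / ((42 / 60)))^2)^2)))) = 1150880653000 / 82574493309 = 13.94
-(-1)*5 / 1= 5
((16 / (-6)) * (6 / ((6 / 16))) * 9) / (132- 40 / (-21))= -2016 / 703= -2.87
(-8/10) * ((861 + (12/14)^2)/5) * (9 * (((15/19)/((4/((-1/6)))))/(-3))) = -25335/1862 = -13.61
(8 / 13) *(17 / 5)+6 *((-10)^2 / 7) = 39952 / 455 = 87.81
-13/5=-2.60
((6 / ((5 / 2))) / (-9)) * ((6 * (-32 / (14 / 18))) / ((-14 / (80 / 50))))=-9216 / 1225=-7.52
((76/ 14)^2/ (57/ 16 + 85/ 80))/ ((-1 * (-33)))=11552/ 59829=0.19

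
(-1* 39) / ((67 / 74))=-2886 / 67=-43.07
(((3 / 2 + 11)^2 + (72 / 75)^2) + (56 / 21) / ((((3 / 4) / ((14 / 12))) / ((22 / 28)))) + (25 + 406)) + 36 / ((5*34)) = 678909911 / 1147500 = 591.64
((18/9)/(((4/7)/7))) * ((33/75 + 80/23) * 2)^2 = 497448882/330625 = 1504.57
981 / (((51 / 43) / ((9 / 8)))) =126549 / 136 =930.51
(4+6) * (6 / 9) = 20 / 3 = 6.67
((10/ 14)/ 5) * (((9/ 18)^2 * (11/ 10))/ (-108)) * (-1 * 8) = 0.00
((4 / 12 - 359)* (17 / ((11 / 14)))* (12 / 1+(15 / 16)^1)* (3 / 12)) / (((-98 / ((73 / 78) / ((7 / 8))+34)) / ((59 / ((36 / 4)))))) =29706020507 / 504504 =58881.64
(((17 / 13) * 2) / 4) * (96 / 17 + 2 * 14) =22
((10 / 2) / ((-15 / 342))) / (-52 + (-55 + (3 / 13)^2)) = 1.07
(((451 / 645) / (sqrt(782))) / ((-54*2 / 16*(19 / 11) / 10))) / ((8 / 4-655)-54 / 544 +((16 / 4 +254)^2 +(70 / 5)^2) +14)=-317504*sqrt(782) / 27374271896835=-0.00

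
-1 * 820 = -820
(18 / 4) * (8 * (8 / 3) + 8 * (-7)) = -156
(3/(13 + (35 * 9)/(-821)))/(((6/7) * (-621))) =-5747/12864636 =-0.00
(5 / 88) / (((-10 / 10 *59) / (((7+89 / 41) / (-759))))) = 235 / 20196231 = 0.00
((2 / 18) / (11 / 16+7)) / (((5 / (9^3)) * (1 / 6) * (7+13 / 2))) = 192 / 205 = 0.94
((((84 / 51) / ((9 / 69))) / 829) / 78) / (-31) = -322 / 51115311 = -0.00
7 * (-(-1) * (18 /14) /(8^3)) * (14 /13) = 0.02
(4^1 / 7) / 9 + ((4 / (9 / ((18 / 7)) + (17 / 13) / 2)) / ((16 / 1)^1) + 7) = 10771 / 1512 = 7.12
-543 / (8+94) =-181 / 34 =-5.32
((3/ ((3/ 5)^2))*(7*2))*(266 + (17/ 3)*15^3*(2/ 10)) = 1431850/ 3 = 477283.33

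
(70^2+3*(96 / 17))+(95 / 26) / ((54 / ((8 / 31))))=909524258 / 184977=4916.96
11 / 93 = 0.12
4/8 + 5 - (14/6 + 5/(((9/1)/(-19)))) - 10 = 67/18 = 3.72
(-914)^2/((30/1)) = 27846.53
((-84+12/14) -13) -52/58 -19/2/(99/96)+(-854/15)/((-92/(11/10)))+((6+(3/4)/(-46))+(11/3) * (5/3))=-8641500869/92446200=-93.48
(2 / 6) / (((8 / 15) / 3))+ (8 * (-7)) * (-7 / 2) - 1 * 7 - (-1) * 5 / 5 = 1535 / 8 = 191.88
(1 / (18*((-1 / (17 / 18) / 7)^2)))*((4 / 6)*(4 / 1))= 14161 / 2187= 6.48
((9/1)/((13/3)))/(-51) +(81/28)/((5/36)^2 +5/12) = 5764329/874055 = 6.59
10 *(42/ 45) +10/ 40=115/ 12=9.58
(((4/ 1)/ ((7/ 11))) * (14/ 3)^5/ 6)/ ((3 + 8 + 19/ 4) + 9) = 614656/ 6561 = 93.68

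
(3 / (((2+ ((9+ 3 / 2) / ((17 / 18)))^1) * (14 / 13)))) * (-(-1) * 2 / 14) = 663 / 21854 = 0.03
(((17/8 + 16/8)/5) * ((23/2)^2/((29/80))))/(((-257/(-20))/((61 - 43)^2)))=56560680/7453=7588.98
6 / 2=3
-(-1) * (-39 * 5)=-195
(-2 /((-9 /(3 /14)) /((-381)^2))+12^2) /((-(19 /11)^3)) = -65744745 /48013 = -1369.31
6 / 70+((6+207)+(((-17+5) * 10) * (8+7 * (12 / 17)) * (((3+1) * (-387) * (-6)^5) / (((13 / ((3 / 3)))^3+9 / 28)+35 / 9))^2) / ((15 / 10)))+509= -226723319456616674751919 / 7323203761195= -30959580922.49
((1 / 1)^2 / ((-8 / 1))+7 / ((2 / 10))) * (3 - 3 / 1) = 0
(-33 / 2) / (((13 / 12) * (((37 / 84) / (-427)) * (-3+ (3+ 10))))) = 3550932 / 2405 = 1476.48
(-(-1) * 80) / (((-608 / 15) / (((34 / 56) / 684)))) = -425 / 242592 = -0.00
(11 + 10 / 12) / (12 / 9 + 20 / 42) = 497 / 76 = 6.54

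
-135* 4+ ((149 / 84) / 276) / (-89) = -1114223189 / 2063376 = -540.00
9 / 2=4.50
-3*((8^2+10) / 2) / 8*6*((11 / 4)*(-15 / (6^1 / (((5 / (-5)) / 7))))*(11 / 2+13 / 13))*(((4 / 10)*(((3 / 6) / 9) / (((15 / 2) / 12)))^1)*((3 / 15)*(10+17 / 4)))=-301587 / 5600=-53.85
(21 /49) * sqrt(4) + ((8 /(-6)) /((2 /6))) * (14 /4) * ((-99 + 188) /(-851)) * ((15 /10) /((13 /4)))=118710 /77441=1.53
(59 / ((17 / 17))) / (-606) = -59 / 606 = -0.10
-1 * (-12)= 12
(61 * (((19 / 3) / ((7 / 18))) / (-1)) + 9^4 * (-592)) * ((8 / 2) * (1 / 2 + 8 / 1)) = -924655092 / 7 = -132093584.57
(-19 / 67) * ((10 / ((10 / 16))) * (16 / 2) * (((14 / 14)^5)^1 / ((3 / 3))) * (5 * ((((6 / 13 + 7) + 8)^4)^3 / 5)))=-157848862625514630574787258496 / 23298085122481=-6775186106312302.54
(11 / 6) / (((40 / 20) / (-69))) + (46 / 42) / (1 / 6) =-56.68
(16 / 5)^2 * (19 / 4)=1216 / 25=48.64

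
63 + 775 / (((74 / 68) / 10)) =265831 / 37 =7184.62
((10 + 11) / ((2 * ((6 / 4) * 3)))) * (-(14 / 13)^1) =-98 / 39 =-2.51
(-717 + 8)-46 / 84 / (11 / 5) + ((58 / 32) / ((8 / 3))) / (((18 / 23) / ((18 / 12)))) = -83730211 / 118272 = -707.95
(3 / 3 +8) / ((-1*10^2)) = -9 / 100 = -0.09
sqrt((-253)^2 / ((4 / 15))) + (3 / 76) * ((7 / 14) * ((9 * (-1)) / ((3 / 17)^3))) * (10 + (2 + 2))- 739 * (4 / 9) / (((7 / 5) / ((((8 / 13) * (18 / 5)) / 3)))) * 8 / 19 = -10902215 / 20748 + 253 * sqrt(15) / 2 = -35.53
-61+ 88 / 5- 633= -3382 / 5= -676.40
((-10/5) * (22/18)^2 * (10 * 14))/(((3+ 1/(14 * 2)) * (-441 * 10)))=0.03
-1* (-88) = 88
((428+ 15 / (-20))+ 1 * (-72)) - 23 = 332.25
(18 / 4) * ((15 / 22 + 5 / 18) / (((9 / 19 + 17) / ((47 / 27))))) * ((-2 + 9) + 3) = 424175 / 98604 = 4.30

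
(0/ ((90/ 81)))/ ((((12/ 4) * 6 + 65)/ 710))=0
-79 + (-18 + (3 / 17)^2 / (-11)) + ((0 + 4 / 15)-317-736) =-54825169 / 47685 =-1149.74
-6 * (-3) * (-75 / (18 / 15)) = -1125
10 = 10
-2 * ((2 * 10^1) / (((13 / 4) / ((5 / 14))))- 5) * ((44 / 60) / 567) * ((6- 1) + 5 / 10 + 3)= 3179 / 51597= 0.06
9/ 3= 3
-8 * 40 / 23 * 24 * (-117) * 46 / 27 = 66560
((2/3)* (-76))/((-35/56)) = 1216/15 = 81.07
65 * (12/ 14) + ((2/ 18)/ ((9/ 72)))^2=32038/ 567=56.50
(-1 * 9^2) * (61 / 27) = -183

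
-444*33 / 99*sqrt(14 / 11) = -148*sqrt(154) / 11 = -166.97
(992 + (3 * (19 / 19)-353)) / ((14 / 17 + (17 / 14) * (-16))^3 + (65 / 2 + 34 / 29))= -20916193508 / 208719437475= -0.10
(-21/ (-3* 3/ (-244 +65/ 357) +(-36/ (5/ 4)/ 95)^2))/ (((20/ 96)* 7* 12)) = -7855630750/ 843285591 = -9.32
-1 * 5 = -5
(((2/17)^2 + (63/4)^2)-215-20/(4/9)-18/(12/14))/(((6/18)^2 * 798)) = -456717/1229984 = -0.37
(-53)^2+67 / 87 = 244450 / 87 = 2809.77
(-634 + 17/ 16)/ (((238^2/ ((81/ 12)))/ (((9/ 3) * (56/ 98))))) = -820287/ 6344128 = -0.13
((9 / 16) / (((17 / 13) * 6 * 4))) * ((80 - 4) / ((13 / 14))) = 399 / 272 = 1.47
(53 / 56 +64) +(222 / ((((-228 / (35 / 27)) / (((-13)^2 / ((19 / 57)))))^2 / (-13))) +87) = -14631943946 / 614061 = -23828.16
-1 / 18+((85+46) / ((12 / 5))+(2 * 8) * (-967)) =-555029 / 36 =-15417.47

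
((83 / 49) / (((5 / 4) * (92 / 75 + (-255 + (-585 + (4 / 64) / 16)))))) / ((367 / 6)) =-0.00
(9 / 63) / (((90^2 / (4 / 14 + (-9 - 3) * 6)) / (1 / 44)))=-251 / 8731800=-0.00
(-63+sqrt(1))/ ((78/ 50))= -1550/ 39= -39.74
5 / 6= 0.83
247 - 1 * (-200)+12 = 459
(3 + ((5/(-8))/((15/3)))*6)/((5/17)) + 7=293/20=14.65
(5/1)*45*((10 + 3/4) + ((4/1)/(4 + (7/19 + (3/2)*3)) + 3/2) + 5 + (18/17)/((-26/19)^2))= 15917057775/3872804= 4109.96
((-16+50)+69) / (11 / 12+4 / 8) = 1236 / 17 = 72.71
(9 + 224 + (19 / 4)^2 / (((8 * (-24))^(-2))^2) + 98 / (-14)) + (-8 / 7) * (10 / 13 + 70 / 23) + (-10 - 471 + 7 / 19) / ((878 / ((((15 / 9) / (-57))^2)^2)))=152560700299884072678665452 / 4975658168914251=30661411037.64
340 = 340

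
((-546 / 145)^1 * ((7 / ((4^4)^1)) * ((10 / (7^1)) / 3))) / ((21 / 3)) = -13 / 1856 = -0.01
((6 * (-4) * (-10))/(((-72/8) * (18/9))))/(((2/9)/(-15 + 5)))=600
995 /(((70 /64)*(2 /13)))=41392 /7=5913.14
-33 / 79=-0.42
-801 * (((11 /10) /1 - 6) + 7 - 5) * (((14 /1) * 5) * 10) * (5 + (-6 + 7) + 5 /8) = 43089795 /4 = 10772448.75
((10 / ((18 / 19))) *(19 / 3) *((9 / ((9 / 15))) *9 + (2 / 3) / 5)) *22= 16098434 / 81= 198746.10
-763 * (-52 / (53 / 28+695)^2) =2392768 / 29289013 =0.08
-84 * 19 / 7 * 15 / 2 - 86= -1796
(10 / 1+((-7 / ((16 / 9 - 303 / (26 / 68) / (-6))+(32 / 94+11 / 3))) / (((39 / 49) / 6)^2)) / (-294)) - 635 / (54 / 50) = -76894875314 / 133046901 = -577.95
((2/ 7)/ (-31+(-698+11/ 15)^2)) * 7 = 225/ 54691853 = 0.00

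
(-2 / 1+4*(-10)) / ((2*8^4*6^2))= -7 / 49152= -0.00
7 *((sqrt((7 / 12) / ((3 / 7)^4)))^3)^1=5764801 *sqrt(21) / 52488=503.31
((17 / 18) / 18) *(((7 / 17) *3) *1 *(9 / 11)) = 7 / 132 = 0.05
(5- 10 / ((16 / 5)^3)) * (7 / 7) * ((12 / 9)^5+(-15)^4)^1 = 39430791295 / 165888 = 237695.26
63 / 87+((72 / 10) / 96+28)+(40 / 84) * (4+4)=794347 / 24360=32.61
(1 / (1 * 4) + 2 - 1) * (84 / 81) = 35 / 27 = 1.30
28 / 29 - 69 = -1973 / 29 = -68.03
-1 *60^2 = -3600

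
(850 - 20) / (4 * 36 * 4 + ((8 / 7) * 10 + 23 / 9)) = 52290 / 37169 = 1.41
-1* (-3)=3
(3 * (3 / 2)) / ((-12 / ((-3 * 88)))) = 99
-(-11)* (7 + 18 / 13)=1199 / 13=92.23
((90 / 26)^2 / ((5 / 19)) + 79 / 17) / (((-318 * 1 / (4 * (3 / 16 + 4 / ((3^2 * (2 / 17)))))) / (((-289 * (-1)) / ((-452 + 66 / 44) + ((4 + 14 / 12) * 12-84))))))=699709681 / 457075710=1.53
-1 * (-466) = 466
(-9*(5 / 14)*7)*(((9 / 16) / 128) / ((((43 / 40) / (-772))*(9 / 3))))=130275 / 5504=23.67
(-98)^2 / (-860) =-2401 / 215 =-11.17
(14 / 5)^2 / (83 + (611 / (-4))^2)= 3136 / 9366225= 0.00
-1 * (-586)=586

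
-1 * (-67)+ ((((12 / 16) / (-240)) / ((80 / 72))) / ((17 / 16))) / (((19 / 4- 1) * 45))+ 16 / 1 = 5291249 / 63750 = 83.00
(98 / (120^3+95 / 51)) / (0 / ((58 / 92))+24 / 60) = 0.00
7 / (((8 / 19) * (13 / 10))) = 665 / 52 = 12.79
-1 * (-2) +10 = 12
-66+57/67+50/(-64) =-141355/2144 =-65.93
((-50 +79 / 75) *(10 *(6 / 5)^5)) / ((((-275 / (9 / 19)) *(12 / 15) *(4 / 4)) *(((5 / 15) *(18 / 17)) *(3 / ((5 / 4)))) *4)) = 5054967 / 6531250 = 0.77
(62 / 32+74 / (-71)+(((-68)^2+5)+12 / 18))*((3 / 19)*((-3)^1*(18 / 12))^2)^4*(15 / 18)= 30569326514934975 / 75798863872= 403295.31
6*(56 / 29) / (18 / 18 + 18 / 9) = 112 / 29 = 3.86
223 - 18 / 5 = 1097 / 5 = 219.40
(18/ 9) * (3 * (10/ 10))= 6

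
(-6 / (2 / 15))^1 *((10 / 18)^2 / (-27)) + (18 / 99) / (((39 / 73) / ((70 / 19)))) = 1.77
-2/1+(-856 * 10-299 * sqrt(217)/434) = -8562-299 * sqrt(217)/434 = -8572.15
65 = 65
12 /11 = 1.09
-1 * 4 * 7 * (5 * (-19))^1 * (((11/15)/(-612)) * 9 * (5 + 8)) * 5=-95095/51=-1864.61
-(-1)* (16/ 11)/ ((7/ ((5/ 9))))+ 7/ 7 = 773/ 693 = 1.12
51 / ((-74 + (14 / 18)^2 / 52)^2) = 904788144 / 97118866321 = 0.01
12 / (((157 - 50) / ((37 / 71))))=444 / 7597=0.06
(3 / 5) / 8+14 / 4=143 / 40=3.58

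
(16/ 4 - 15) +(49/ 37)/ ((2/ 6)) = -260/ 37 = -7.03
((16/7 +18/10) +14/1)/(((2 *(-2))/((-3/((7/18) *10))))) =17091/4900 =3.49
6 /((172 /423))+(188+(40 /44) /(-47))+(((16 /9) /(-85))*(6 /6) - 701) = -16948363037 /34013430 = -498.28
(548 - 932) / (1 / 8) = -3072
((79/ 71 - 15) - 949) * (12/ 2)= -410190/ 71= -5777.32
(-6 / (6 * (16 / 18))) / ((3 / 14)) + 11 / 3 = -19 / 12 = -1.58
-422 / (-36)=211 / 18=11.72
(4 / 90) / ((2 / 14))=14 / 45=0.31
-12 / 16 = -3 / 4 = -0.75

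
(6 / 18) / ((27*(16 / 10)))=5 / 648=0.01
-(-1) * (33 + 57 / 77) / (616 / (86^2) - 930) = -2401851 / 66197516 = -0.04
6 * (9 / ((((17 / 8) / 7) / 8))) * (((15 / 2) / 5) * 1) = 36288 / 17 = 2134.59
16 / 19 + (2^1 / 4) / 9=307 / 342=0.90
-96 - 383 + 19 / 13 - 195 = -8743 / 13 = -672.54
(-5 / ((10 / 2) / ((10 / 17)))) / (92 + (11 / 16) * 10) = -80 / 13447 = -0.01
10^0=1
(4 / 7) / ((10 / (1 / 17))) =2 / 595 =0.00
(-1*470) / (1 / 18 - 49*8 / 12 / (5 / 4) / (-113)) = -4779900 / 2917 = -1638.64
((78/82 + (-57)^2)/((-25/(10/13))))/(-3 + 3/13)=22208/615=36.11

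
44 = 44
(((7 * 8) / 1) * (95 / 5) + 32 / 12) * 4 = 4266.67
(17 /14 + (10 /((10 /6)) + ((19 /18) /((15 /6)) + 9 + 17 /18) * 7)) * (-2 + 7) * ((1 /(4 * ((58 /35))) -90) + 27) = -17449291 /696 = -25070.82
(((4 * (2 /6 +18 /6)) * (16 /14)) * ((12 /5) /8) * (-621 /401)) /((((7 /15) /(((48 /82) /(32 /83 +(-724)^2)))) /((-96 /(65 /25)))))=3562652160 /5695517870861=0.00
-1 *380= -380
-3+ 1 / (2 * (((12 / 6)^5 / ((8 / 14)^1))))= -335 / 112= -2.99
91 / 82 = 1.11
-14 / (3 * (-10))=7 / 15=0.47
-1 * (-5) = 5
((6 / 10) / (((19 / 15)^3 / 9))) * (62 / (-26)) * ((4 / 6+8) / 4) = -188325 / 13718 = -13.73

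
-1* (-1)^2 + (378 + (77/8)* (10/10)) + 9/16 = 387.19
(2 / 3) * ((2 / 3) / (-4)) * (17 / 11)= -17 / 99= -0.17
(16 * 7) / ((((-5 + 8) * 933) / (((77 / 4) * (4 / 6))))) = 4312 / 8397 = 0.51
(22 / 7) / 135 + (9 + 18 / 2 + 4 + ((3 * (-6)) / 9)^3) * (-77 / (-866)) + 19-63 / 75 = 39748403 / 2045925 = 19.43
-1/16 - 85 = -1361/16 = -85.06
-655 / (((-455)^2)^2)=-131 / 8571870125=-0.00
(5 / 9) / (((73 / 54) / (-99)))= -2970 / 73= -40.68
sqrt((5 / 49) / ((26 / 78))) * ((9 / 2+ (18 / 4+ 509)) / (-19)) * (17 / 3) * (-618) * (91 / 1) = 23582468 * sqrt(15) / 19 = 4807079.25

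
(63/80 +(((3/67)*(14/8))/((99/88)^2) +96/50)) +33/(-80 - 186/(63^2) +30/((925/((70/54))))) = 1669799640113/708461564400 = 2.36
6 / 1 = 6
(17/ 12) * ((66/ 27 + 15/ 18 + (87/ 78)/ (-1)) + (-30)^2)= 1794401/ 1404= 1278.06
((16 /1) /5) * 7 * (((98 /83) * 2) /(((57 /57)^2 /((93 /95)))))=2041536 /39425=51.78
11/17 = 0.65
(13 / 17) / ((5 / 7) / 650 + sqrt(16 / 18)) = 0.81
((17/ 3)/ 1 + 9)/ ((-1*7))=-44/ 21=-2.10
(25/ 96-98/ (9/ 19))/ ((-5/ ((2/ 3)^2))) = 59509/ 3240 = 18.37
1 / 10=0.10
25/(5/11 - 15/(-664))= 36520/697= 52.40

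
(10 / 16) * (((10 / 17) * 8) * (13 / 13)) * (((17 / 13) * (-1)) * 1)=-3.85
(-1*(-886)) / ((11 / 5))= 4430 / 11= 402.73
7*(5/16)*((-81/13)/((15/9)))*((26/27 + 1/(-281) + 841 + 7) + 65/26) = -813962835/116896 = -6963.14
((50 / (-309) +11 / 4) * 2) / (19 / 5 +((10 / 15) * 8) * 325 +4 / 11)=175945 / 59057522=0.00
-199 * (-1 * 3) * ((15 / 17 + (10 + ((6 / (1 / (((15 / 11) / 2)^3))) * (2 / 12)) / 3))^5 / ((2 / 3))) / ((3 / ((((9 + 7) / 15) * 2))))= 1238974723585901985268817131999375 / 12146882670759931866945536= 101999398.30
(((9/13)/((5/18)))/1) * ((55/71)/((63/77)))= 2178/923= 2.36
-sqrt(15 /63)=-sqrt(105) /21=-0.49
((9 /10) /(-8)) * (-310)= 279 /8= 34.88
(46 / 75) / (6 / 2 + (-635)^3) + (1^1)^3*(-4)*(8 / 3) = -102419148823 / 9601795200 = -10.67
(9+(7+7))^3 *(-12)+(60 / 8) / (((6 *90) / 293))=-10511995 / 72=-145999.93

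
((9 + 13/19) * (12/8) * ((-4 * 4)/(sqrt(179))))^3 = -86116663296 * sqrt(179)/219769219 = -5242.60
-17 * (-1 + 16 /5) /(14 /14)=-187 /5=-37.40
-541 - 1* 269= -810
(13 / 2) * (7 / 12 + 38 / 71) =12389 / 1704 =7.27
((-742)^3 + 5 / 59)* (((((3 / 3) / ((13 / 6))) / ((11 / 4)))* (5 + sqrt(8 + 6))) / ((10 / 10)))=-262937354040 / 767 - 52587470808* sqrt(14) / 767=-599350264.20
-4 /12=-1 /3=-0.33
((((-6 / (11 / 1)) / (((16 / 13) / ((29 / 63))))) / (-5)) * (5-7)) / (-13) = 29 / 4620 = 0.01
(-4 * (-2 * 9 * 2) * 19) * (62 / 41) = 169632 / 41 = 4137.37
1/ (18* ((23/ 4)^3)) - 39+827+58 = 846.00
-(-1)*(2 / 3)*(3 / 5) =2 / 5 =0.40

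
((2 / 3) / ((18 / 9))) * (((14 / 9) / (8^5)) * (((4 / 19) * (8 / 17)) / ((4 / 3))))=7 / 5953536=0.00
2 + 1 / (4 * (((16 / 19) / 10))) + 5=319 / 32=9.97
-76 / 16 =-19 / 4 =-4.75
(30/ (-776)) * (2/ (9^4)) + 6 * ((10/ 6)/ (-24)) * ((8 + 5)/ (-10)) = 919249/ 1697112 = 0.54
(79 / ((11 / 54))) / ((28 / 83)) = 177039 / 154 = 1149.60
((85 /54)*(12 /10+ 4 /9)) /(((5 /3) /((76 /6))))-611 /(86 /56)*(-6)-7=125379391 /52245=2399.84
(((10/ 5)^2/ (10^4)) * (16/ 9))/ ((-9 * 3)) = -4/ 151875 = -0.00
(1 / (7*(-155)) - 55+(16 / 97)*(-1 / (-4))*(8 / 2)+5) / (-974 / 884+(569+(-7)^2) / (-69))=53320537842 / 10761616985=4.95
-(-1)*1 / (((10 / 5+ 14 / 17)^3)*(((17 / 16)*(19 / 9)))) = 0.02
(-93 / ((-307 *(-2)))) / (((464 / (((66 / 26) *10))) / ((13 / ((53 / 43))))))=-659835 / 7549744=-0.09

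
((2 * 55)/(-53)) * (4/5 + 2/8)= -231/106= -2.18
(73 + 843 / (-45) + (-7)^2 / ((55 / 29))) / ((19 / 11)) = 13217 / 285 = 46.38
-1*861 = -861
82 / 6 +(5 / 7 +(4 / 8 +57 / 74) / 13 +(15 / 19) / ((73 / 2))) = 203150393 / 14010087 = 14.50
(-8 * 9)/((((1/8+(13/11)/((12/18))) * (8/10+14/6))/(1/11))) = -8640/7849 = -1.10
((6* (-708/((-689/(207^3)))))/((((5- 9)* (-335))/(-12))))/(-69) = 7097.47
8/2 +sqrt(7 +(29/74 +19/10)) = 3*sqrt(35335)/185 +4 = 7.05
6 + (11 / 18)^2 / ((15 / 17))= 31217 / 4860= 6.42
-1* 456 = -456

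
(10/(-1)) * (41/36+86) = -15685/18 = -871.39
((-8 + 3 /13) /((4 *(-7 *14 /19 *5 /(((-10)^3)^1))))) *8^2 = -3070400 /637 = -4820.09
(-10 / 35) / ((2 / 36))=-5.14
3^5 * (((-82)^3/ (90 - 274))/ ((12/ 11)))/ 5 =61408611/ 460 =133496.98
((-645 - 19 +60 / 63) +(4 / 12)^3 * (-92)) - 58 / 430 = -27086881 / 40635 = -666.59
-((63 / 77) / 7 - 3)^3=10941048 / 456533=23.97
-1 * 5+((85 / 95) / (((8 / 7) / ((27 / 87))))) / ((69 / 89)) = -475147 / 101384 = -4.69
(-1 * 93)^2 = 8649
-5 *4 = -20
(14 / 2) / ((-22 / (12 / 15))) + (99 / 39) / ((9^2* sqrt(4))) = -0.24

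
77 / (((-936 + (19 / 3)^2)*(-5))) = 0.02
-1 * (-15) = 15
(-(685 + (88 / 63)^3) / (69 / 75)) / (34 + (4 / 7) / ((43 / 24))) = -36972188405 / 1697390478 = -21.78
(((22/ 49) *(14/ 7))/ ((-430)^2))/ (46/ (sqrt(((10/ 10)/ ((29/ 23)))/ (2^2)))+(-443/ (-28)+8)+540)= 694628/ 77937090232575 - 704 *sqrt(667)/ 11133870033225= 0.00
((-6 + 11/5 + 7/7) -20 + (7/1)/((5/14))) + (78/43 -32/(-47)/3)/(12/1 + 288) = -2904053/909450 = -3.19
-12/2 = -6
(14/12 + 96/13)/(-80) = -0.11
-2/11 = -0.18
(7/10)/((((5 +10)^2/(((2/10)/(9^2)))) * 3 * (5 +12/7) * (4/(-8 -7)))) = -49/34263000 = -0.00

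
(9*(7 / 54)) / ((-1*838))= -7 / 5028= -0.00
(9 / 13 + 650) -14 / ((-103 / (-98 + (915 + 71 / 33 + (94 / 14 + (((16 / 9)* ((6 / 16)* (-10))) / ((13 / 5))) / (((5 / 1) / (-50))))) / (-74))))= 1039200092 / 1634919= 635.63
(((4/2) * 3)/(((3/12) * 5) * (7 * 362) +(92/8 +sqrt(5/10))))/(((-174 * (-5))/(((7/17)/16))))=1309/23446013960- 7 * sqrt(2)/797164474640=0.00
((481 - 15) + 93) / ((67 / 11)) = 6149 / 67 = 91.78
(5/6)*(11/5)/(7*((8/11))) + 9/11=4355/3696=1.18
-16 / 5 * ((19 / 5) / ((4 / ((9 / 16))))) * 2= -171 / 50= -3.42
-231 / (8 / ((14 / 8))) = -1617 / 32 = -50.53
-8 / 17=-0.47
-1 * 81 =-81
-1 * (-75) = 75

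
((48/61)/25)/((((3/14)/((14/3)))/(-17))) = -11.65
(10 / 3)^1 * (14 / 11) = 140 / 33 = 4.24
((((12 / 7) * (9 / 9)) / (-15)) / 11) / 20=-1 / 1925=-0.00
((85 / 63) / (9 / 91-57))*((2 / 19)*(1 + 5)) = -0.01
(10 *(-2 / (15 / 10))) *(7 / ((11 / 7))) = -1960 / 33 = -59.39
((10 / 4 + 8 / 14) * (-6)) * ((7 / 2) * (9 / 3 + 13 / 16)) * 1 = -7869 / 32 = -245.91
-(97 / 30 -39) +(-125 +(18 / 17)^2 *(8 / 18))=-769333 / 8670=-88.74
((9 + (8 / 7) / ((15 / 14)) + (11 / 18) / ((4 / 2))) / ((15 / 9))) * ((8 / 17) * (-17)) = -3734 / 75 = -49.79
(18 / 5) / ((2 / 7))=63 / 5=12.60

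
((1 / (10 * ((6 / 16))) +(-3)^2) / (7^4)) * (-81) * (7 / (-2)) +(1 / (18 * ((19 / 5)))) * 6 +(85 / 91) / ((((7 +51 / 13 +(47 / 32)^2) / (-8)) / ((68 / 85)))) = 705047537 / 972662250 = 0.72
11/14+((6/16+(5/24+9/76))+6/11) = 17845/8778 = 2.03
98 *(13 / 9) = 1274 / 9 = 141.56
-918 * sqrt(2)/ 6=-153 * sqrt(2)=-216.37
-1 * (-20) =20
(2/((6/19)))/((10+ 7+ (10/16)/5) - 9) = 152/195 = 0.78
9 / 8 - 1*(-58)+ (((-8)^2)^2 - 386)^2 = 110113273 / 8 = 13764159.12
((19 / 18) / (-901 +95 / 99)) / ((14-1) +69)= -209 / 14613056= -0.00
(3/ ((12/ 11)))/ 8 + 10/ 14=237/ 224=1.06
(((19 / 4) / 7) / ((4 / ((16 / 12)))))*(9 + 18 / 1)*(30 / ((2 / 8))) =5130 / 7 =732.86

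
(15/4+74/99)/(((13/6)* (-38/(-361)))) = 2603/132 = 19.72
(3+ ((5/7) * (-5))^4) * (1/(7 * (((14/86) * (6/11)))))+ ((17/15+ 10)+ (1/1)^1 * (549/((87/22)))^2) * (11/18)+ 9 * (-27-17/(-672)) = 5047388680572523/427432934880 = 11808.61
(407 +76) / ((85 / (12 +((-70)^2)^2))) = 11596835796 / 85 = 136433362.31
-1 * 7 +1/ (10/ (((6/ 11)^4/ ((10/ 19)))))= -2556019/ 366025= -6.98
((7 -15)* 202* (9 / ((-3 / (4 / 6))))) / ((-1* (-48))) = 202 / 3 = 67.33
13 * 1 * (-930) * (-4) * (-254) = -12283440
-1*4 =-4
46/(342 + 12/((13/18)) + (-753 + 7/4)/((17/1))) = 40664/277951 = 0.15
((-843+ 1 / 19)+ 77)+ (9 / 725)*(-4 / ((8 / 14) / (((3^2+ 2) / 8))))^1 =-84420567 / 110200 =-766.07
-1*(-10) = 10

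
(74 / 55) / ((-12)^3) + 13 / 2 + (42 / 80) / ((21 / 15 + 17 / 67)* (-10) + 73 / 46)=943577945 / 145971936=6.46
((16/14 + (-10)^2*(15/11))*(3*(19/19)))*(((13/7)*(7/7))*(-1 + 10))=3716388/539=6894.97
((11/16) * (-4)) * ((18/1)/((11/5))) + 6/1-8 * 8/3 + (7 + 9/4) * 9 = 545/12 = 45.42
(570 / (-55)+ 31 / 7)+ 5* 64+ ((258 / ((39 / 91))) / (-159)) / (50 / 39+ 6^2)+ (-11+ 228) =1575308351 / 2966887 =530.96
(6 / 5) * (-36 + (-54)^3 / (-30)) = 156384 / 25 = 6255.36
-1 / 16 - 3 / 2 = -25 / 16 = -1.56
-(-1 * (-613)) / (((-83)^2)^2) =-613 / 47458321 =-0.00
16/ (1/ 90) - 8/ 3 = 4312/ 3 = 1437.33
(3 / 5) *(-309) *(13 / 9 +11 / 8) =-20909 / 40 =-522.72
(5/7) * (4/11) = 0.26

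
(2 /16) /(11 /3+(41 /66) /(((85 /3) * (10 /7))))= 14025 /413122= 0.03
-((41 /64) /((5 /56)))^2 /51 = -82369 /81600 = -1.01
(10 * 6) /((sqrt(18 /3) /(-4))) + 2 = 2-40 * sqrt(6) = -95.98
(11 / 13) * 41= 451 / 13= 34.69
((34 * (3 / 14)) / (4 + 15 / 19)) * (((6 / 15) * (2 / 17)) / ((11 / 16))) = 3648 / 35035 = 0.10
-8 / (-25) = 8 / 25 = 0.32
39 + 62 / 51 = 2051 / 51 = 40.22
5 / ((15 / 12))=4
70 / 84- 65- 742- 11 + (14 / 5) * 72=-18467 / 30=-615.57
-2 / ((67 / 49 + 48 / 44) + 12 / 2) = -1078 / 4559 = -0.24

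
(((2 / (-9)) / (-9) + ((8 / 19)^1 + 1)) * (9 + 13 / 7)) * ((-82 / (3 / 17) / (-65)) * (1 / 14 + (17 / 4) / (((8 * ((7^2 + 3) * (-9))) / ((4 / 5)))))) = 573246953 / 72442188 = 7.91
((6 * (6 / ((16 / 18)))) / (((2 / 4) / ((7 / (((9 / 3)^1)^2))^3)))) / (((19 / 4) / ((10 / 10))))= 1372 / 171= 8.02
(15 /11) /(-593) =-15 /6523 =-0.00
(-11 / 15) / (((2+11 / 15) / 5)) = -55 / 41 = -1.34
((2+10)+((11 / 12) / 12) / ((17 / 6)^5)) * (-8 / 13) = -136311024 / 18458141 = -7.38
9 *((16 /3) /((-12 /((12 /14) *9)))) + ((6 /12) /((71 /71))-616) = -9049 /14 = -646.36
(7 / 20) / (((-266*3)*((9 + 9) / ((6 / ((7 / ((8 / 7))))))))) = -1 / 41895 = -0.00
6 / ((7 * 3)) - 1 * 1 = -5 / 7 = -0.71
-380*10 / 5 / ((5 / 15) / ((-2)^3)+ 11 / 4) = -280.62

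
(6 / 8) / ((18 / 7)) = 7 / 24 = 0.29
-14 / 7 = -2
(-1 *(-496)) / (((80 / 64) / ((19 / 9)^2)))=716224 / 405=1768.45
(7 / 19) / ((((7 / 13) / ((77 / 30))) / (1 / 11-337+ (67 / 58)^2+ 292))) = -76.52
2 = 2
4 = 4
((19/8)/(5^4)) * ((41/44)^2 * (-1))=-31939/9680000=-0.00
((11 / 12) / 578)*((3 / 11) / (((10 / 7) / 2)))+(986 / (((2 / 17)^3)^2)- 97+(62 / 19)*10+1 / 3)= 980128630473301 / 2635680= 371869358.37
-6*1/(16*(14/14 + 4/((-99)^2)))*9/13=-264627/1019720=-0.26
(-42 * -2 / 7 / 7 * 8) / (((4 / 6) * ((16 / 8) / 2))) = 144 / 7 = 20.57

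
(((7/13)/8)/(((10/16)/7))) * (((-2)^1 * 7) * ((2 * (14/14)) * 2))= -2744/65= -42.22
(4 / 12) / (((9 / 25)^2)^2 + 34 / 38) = 7421875 / 20295852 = 0.37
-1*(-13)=13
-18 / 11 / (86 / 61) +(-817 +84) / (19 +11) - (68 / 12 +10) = -195163 / 4730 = -41.26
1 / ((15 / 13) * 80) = 13 / 1200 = 0.01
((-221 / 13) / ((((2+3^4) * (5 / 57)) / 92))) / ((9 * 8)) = -7429 / 2490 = -2.98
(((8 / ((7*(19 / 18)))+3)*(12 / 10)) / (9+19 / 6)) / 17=19548 / 825265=0.02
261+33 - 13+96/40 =1417/5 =283.40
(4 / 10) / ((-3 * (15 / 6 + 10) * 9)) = -4 / 3375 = -0.00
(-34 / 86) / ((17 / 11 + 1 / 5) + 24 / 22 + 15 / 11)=-85 / 903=-0.09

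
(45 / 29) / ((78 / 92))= 690 / 377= 1.83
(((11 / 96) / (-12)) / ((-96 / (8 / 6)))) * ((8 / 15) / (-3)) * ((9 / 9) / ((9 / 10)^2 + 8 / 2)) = -55 / 11220768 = -0.00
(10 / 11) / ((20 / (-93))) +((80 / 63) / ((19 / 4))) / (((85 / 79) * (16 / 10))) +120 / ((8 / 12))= 78759103 / 447678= 175.93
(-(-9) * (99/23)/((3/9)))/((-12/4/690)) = -26730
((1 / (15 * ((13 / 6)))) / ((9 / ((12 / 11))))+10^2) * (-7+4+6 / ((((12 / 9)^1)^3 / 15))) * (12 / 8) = 60008613 / 11440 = 5245.51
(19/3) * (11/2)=209/6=34.83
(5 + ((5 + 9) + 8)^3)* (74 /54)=131387 /9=14598.56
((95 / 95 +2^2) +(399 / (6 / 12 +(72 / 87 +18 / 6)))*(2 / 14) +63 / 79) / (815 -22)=376132 / 15724397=0.02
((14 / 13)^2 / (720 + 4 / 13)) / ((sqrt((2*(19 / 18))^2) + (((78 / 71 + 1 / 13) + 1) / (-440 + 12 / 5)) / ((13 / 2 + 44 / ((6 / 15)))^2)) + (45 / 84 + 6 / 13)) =0.00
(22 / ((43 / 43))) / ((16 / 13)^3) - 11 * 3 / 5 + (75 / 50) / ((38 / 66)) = 1518649 / 194560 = 7.81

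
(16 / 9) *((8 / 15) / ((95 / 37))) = 4736 / 12825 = 0.37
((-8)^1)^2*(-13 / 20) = -208 / 5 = -41.60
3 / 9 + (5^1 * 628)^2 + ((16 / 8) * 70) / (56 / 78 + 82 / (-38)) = 31560269447 / 3201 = 9859503.11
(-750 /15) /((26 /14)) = -350 /13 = -26.92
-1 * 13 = -13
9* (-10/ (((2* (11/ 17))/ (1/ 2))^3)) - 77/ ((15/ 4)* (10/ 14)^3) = -4914123623/ 79860000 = -61.53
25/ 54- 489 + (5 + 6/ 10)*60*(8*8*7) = 8102131/ 54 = 150039.46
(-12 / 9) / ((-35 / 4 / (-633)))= -3376 / 35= -96.46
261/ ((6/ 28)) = 1218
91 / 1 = 91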